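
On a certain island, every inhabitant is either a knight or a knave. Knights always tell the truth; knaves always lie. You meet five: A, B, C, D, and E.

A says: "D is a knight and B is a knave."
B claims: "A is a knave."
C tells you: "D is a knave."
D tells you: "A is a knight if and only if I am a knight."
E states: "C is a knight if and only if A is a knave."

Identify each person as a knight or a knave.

Consider A. Suppose A is a knave.
Then whichever role D has, D's statement has the wrong truth value — contradiction.
So A is a knight.
With that fixed, B's statement is false, so B is a knave.
Consider C. Suppose C is a knight.
Then no assignment of the remaining roles makes every statement match its speaker's type — contradiction.
So C is a knave.
With that fixed, E's statement is true, so E is a knight.
Consider D. Suppose D is a knave.
Then A's statement comes out false, contradicting A being a knight.
So D is a knight.

A: knight, B: knave, C: knave, D: knight, E: knight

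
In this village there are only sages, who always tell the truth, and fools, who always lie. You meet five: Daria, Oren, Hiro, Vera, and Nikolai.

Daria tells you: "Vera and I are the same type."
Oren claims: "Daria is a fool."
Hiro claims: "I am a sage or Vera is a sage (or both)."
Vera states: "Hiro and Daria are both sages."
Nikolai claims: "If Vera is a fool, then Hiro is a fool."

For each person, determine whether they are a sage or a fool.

Consider Daria. Suppose Daria is a fool.
Then no assignment of the remaining roles makes every statement match its speaker's type — contradiction.
So Daria is a sage.
With that fixed, Oren's statement is false, so Oren is a fool.
Consider Hiro. Suppose Hiro is a fool.
Then no assignment of the remaining roles makes every statement match its speaker's type — contradiction.
So Hiro is a sage.
With that fixed, Vera's statement is true, so Vera is a sage.
With that fixed, Nikolai's statement is true, so Nikolai is a sage.

Daria: sage, Oren: fool, Hiro: sage, Vera: sage, Nikolai: sage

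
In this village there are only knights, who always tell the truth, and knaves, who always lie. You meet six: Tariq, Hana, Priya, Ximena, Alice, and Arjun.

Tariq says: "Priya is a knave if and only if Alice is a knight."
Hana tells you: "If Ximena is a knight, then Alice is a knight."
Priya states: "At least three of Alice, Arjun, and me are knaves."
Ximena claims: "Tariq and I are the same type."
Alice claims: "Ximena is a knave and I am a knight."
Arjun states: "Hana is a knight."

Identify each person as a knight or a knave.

Consider Tariq. Suppose Tariq is a knave.
Then whichever role Ximena has, Ximena's statement has the wrong truth value — contradiction.
So Tariq is a knight.
Consider Hana. Suppose Hana is a knave.
Then no assignment of the remaining roles makes every statement match its speaker's type — contradiction.
So Hana is a knight.
With that fixed, Arjun's statement is true, so Arjun is a knight.
With that fixed, Priya's statement is false, so Priya is a knave.
Consider Ximena. Suppose Ximena is a knight.
Then no assignment of the remaining roles makes every statement match its speaker's type — contradiction.
So Ximena is a knave.
Consider Alice. Suppose Alice is a knave.
Then Tariq's statement comes out false, contradicting Tariq being a knight.
So Alice is a knight.

Tariq: knight, Hana: knight, Priya: knave, Ximena: knave, Alice: knight, Arjun: knight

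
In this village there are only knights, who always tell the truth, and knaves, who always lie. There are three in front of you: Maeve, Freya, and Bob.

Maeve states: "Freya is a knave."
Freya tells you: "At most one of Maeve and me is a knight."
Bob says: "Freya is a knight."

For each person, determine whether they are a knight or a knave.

Maeve: knave, Freya: knight, Bob: knight

Consider Maeve. Suppose Maeve is a knight.
Then whichever role Freya has, Freya's statement has the wrong truth value — contradiction.
So Maeve is a knave.
With that fixed, Freya's statement is true, so Freya is a knight.
With that fixed, Bob's statement is true, so Bob is a knight.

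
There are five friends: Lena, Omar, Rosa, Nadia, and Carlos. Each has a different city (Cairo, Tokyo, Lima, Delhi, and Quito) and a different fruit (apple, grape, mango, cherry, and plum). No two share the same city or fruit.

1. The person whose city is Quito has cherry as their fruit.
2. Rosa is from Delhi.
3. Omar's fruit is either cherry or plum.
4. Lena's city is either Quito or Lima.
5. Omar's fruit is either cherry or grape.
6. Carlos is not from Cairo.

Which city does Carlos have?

With clues 1–2, Delhi is impossible for Carlos's city.
With clues 1–5, Lima and Quito are impossible for Carlos's city.
With clues 1–6, Cairo is impossible for Carlos's city.
That leaves Tokyo.

Tokyo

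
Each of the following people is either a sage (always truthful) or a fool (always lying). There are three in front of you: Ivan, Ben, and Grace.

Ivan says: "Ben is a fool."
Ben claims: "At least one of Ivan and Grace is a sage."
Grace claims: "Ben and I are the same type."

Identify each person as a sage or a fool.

Consider Ivan. Suppose Ivan is a sage.
Then no assignment of the remaining roles makes every statement match its speaker's type — contradiction.
So Ivan is a fool.
Consider Ben. Suppose Ben is a fool.
Then Ivan's statement comes out true, contradicting Ivan being a fool.
So Ben is a sage.
Consider Grace. Suppose Grace is a fool.
Then Ben's statement comes out false, contradicting Ben being a sage.
So Grace is a sage.

Ivan: fool, Ben: sage, Grace: sage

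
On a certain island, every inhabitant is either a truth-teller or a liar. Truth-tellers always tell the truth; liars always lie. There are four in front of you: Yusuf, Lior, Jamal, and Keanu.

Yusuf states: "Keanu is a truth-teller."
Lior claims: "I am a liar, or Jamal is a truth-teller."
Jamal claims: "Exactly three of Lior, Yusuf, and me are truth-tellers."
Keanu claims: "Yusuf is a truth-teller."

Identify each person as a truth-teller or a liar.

Yusuf: truth-teller, Lior: truth-teller, Jamal: truth-teller, Keanu: truth-teller

Consider Yusuf. Suppose Yusuf is a liar.
Then no assignment of the remaining roles makes every statement match its speaker's type — contradiction.
So Yusuf is a truth-teller.
With that fixed, Keanu's statement is true, so Keanu is a truth-teller.
Consider Lior. Suppose Lior is a liar.
Then Lior's own statement would have to be false, but it can't be — contradiction.
So Lior is a truth-teller.
Consider Jamal. Suppose Jamal is a liar.
Then Lior's statement comes out false, contradicting Lior being a truth-teller.
So Jamal is a truth-teller.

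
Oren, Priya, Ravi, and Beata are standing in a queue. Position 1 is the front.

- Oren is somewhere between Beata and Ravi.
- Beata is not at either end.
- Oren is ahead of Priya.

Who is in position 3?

Beata

With clues 1–2, Priya and Ravi are ruled out for position 3.
With clues 1–3, Oren is ruled out for position 3.
So position 3 is Beata.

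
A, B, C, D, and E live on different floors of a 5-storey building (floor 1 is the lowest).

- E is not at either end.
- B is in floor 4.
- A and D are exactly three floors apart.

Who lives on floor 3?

With clues 1–2, B is ruled out for floor 3.
With clues 1–3, A, C, and D are ruled out for floor 3.
So floor 3 is E.

E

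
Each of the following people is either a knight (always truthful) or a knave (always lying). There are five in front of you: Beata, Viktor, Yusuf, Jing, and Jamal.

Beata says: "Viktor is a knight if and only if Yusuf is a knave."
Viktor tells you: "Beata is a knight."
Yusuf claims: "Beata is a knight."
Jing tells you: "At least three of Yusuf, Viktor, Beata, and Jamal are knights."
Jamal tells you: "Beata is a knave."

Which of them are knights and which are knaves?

Beata: knave, Viktor: knave, Yusuf: knave, Jing: knave, Jamal: knight

Consider Beata. Suppose Beata is a knight.
Then no assignment of the remaining roles makes every statement match its speaker's type — contradiction.
So Beata is a knave.
With that fixed, Viktor's statement is false, so Viktor is a knave.
With that fixed, Yusuf's statement is false, so Yusuf is a knave.
With that fixed, Jing's statement is false, so Jing is a knave.
With that fixed, Jamal's statement is true, so Jamal is a knight.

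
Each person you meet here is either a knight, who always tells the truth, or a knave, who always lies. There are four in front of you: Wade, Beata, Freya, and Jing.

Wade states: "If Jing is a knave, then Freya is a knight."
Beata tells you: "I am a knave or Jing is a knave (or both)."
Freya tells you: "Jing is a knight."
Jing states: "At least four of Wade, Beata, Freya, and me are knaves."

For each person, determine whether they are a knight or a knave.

Consider Wade. Suppose Wade is a knight.
Then no assignment of the remaining roles makes every statement match its speaker's type — contradiction.
So Wade is a knave.
Consider Beata. Suppose Beata is a knave.
Then Beata's own statement would have to be false, but it can't be — contradiction.
So Beata is a knight.
With that fixed, Jing's statement is false, so Jing is a knave.
With that fixed, Freya's statement is false, so Freya is a knave.

Wade: knave, Beata: knight, Freya: knave, Jing: knave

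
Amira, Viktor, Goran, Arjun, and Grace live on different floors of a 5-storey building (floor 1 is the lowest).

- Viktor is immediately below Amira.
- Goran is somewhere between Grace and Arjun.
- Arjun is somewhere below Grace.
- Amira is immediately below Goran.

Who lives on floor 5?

Grace

With clue 1, Viktor is ruled out for floor 5.
With clues 1–2, Goran is ruled out for floor 5.
With clues 1–3, Arjun is ruled out for floor 5.
With clues 1–4, Amira is ruled out for floor 5.
So floor 5 is Grace.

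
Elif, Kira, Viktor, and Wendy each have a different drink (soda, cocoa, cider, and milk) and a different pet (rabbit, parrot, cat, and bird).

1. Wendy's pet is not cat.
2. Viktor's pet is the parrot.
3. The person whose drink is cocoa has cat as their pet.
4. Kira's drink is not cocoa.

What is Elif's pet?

With clues 1–2, parrot is impossible for Elif's pet.
With clues 1–4, bird and rabbit are impossible for Elif's pet.
That leaves cat.

cat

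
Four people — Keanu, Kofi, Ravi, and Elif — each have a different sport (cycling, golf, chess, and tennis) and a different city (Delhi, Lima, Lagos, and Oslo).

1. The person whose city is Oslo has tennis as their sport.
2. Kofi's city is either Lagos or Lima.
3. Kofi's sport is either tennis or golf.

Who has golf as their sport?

Kofi

With clues 1–3, Elif, Keanu, and Ravi are impossible for the one with sport golf.
That leaves Kofi.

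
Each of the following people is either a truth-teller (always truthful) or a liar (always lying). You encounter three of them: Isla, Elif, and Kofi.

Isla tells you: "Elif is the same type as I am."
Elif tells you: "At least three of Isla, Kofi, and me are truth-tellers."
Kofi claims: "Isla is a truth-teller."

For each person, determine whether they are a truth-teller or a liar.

Isla: truth-teller, Elif: truth-teller, Kofi: truth-teller

Consider Isla. Suppose Isla is a liar.
Then no assignment of the remaining roles makes every statement match its speaker's type — contradiction.
So Isla is a truth-teller.
With that fixed, Kofi's statement is true, so Kofi is a truth-teller.
Consider Elif. Suppose Elif is a liar.
Then Isla's statement comes out false, contradicting Isla being a truth-teller.
So Elif is a truth-teller.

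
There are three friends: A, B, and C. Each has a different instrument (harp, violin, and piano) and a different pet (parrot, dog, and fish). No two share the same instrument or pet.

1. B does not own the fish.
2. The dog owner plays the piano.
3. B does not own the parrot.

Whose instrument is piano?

B

With clues 1–3, A and C are impossible for the one with instrument piano.
That leaves B.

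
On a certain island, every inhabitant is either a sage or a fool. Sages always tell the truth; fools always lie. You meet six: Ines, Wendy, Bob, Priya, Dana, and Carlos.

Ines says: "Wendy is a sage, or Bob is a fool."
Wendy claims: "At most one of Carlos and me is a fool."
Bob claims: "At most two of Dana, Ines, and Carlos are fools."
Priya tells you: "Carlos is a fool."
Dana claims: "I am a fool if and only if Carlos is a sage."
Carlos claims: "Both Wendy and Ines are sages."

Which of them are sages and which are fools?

Consider Ines. Suppose Ines is a sage.
Then no assignment of the remaining roles makes every statement match its speaker's type — contradiction.
So Ines is a fool.
With that fixed, Carlos's statement is false, so Carlos is a fool.
With that fixed, Priya's statement is true, so Priya is a sage.
Consider Wendy. Suppose Wendy is a sage.
Then Ines's statement comes out true, contradicting Ines being a fool.
So Wendy is a fool.
Consider Bob. Suppose Bob is a fool.
Then Ines's statement comes out true, contradicting Ines being a fool.
So Bob is a sage.
Consider Dana. Suppose Dana is a fool.
Then Bob's statement comes out false, contradicting Bob being a sage.
So Dana is a sage.

Ines: fool, Wendy: fool, Bob: sage, Priya: sage, Dana: sage, Carlos: fool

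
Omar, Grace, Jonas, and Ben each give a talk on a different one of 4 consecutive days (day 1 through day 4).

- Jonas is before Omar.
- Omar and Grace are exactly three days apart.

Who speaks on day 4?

Omar

With clue 1, Jonas is ruled out for day 4.
With clues 1–2, Ben and Grace are ruled out for day 4.
So day 4 is Omar.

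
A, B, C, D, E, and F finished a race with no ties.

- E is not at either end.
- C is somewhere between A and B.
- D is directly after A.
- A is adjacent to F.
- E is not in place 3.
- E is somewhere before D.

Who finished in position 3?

With clues 1–4, A, B, and F are ruled out for place 3.
With clues 1–5, E is ruled out for place 3.
With clues 1–6, D is ruled out for place 3.
So place 3 is C.

C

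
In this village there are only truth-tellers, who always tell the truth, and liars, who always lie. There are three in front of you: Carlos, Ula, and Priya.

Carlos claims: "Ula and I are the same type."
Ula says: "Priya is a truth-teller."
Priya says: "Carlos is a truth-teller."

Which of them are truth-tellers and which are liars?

Carlos: truth-teller, Ula: truth-teller, Priya: truth-teller

Consider Carlos. Suppose Carlos is a liar.
Then no assignment of the remaining roles makes every statement match its speaker's type — contradiction.
So Carlos is a truth-teller.
With that fixed, Priya's statement is true, so Priya is a truth-teller.
With that fixed, Ula's statement is true, so Ula is a truth-teller.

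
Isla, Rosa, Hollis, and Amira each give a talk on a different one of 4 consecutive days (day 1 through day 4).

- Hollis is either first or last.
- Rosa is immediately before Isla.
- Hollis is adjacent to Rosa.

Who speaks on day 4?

With clues 1–2, Rosa is ruled out for day 4.
With clues 1–3, Hollis and Isla are ruled out for day 4.
So day 4 is Amira.

Amira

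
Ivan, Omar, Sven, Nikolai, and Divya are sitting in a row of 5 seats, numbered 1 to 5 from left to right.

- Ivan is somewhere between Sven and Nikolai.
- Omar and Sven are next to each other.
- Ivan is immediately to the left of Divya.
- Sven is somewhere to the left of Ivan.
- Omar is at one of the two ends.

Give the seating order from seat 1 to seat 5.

Omar, Sven, Ivan, Divya, Nikolai

From clue 1: Ivan is in {2,3,4}.
From clues 1–3: Ivan is in {2,3}.
From clues 1–4: Ivan → seat 3, Divya → seat 4, Nikolai → seat 5.
From clues 1–5: Omar → seat 1, Sven → seat 2.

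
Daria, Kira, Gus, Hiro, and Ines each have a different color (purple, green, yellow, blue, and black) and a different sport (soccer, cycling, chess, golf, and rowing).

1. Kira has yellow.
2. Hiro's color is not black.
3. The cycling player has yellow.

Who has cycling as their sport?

With clues 1–3, Daria, Gus, Hiro, and Ines are impossible for the one with sport cycling.
That leaves Kira.

Kira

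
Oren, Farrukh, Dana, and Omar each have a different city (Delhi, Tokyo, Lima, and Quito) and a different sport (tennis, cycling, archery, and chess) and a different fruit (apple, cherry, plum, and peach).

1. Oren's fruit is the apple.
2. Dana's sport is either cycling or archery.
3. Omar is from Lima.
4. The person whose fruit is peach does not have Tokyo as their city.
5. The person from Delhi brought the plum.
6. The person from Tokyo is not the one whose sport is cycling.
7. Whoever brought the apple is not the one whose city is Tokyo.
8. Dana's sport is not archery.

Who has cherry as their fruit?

Clue 1 rules out Oren for the one with fruit cherry.
With clues 1–7, Omar is impossible for the one with fruit cherry.
With clues 1–8, Dana is impossible for the one with fruit cherry.
That leaves Farrukh.

Farrukh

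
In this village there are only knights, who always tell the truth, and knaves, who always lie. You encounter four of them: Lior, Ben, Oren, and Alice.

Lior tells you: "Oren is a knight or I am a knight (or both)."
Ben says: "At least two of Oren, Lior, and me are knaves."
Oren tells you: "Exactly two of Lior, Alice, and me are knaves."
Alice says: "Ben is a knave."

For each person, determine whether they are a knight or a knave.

Consider Lior. Suppose Lior is a knight.
Then no assignment of the remaining roles makes every statement match its speaker's type — contradiction.
So Lior is a knave.
Consider Ben. Suppose Ben is a knave.
Then Ben's own statement would have to be false, but it can't be — contradiction.
So Ben is a knight.
With that fixed, Alice's statement is false, so Alice is a knave.
Consider Oren. Suppose Oren is a knight.
Then Lior's statement comes out true, contradicting Lior being a knave.
So Oren is a knave.

Lior: knave, Ben: knight, Oren: knave, Alice: knave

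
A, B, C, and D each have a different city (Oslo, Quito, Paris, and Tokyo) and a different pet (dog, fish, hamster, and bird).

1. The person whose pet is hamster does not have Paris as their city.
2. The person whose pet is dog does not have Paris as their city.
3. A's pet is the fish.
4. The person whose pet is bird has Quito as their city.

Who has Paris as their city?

With clues 1–4, B, C, and D are impossible for the one with city Paris.
That leaves A.

A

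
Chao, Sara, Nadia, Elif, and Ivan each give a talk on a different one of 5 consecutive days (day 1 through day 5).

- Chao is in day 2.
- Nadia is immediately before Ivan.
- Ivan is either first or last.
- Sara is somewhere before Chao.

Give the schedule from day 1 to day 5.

Sara, Chao, Elif, Nadia, Ivan

From clue 1: Chao → day 2.
From clues 1–2: Nadia is in {3,4}.
From clues 1–3: Nadia → day 4, Ivan → day 5.
From clues 1–4: Sara → day 1, Elif → day 3.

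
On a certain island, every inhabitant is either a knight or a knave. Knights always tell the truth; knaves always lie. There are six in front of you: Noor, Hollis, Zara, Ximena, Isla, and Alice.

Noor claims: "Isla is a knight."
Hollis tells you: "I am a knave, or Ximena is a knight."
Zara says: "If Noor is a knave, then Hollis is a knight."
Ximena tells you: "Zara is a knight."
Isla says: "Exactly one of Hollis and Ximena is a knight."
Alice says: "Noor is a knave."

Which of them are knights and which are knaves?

Consider Noor. Suppose Noor is a knight.
Then no assignment of the remaining roles makes every statement match its speaker's type — contradiction.
So Noor is a knave.
With that fixed, Alice's statement is true, so Alice is a knight.
Consider Hollis. Suppose Hollis is a knave.
Then Hollis's own statement would have to be false, but it can't be — contradiction.
So Hollis is a knight.
With that fixed, Zara's statement is true, so Zara is a knight.
With that fixed, Ximena's statement is true, so Ximena is a knight.
With that fixed, Isla's statement is false, so Isla is a knave.

Noor: knave, Hollis: knight, Zara: knight, Ximena: knight, Isla: knave, Alice: knight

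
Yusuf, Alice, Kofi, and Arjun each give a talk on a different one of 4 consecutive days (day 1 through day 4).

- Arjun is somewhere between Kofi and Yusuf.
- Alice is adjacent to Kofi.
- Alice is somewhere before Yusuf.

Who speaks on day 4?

With clue 1, Arjun is ruled out for day 4.
With clues 1–3, Alice and Kofi are ruled out for day 4.
So day 4 is Yusuf.

Yusuf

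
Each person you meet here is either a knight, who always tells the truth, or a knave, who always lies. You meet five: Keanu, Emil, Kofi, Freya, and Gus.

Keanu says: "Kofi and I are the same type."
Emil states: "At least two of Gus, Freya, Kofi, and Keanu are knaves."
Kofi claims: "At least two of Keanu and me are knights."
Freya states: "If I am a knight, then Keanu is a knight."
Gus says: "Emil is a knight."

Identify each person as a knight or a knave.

Keanu: knight, Emil: knave, Kofi: knight, Freya: knight, Gus: knave

Consider Keanu. Suppose Keanu is a knave.
Then whichever role Freya has, Freya's statement has the wrong truth value — contradiction.
So Keanu is a knight.
With that fixed, Freya's statement is true, so Freya is a knight.
Consider Emil. Suppose Emil is a knight.
Then no assignment of the remaining roles makes every statement match its speaker's type — contradiction.
So Emil is a knave.
With that fixed, Gus's statement is false, so Gus is a knave.
Consider Kofi. Suppose Kofi is a knave.
Then Keanu's statement comes out false, contradicting Keanu being a knight.
So Kofi is a knight.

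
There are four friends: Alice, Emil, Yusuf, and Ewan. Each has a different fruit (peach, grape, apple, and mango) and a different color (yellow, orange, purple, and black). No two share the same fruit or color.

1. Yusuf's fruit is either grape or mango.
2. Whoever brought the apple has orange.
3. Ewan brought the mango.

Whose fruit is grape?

Yusuf

With clues 1–3, Alice, Emil, and Ewan are impossible for the one with fruit grape.
That leaves Yusuf.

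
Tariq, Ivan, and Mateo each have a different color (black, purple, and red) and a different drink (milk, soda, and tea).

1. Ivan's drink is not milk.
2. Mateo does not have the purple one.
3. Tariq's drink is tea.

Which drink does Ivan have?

Clue 1 rules out milk for Ivan's drink.
With clues 1–3, tea is impossible for Ivan's drink.
That leaves soda.

soda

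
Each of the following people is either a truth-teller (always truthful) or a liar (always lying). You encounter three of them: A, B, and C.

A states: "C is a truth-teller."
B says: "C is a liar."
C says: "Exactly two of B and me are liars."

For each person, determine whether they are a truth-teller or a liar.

Consider A. Suppose A is a truth-teller.
Then no assignment of the remaining roles makes every statement match its speaker's type — contradiction.
So A is a liar.
Consider B. Suppose B is a liar.
Then whichever role C has, C's statement has the wrong truth value — contradiction.
So B is a truth-teller.
With that fixed, C's statement is false, so C is a liar.

A: liar, B: truth-teller, C: liar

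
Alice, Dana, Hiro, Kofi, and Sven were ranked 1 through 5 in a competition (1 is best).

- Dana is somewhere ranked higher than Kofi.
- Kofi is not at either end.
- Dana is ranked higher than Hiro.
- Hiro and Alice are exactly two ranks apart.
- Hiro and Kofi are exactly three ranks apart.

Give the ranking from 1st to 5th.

Dana, Kofi, Alice, Sven, Hiro

From clue 1: Dana is in {1,2,3,4}.
From clues 1–2: Dana is in {1,2,3}.
From clues 1–4: Dana is in {1,2}.
From clues 1–5: Dana → rank 1, Kofi → rank 2, Alice → rank 3, Sven → rank 4, Hiro → rank 5.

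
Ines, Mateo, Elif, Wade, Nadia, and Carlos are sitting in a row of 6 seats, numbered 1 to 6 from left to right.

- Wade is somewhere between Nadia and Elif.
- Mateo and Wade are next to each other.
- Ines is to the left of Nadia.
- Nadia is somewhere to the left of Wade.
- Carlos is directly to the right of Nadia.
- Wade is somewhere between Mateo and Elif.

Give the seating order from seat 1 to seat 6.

Ines, Nadia, Carlos, Mateo, Wade, Elif

From clue 1: Wade is in {2,3,4,5}.
From clues 1–2: Mateo is in {2,3,4,5}.
From clues 1–4: Ines is in {1,2}.
From clues 1–5: Ines → seat 1, Nadia → seat 2, Carlos → seat 3, Elif → seat 6.
From clues 1–6: Mateo → seat 4, Wade → seat 5.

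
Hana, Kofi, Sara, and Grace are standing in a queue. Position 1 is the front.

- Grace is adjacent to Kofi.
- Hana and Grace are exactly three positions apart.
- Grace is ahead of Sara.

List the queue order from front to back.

From clues 1–2: Hana is in {1,4}.
From clues 1–3: Grace → position 1, Kofi → position 2, Sara → position 3, Hana → position 4.

Grace, Kofi, Sara, Hana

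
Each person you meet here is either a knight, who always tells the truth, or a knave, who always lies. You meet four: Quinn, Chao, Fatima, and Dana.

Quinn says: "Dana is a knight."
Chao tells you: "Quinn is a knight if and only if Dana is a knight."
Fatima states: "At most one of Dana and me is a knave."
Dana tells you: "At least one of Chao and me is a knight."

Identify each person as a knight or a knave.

Consider Quinn. Suppose Quinn is a knave.
Then no assignment of the remaining roles makes every statement match its speaker's type — contradiction.
So Quinn is a knight.
Consider Chao. Suppose Chao is a knave.
Then no assignment of the remaining roles makes every statement match its speaker's type — contradiction.
So Chao is a knight.
With that fixed, Dana's statement is true, so Dana is a knight.
With that fixed, Fatima's statement is true, so Fatima is a knight.

Quinn: knight, Chao: knight, Fatima: knight, Dana: knight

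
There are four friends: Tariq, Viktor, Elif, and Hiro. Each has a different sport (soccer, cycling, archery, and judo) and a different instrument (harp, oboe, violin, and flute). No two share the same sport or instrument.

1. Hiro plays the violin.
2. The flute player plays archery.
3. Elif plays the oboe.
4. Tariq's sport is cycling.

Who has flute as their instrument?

Clue 1 rules out Hiro for the one with instrument flute.
With clues 1–3, Elif is impossible for the one with instrument flute.
With clues 1–4, Tariq is impossible for the one with instrument flute.
That leaves Viktor.

Viktor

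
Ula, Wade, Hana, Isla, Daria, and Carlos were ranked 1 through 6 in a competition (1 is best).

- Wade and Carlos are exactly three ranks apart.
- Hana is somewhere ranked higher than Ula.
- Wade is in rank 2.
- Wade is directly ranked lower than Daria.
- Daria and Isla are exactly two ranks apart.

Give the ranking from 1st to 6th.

From clues 1–2: Ula is in {2,3,4,5,6}.
From clues 1–3: Wade → rank 2, Carlos → rank 5.
From clues 1–4: Daria → rank 1.
From clues 1–5: Isla → rank 3, Hana → rank 4, Ula → rank 6.

Daria, Wade, Isla, Hana, Carlos, Ula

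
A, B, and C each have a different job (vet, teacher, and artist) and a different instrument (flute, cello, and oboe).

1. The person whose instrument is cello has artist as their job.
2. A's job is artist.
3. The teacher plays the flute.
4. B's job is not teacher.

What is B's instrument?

oboe

With clues 1–2, cello is impossible for B's instrument.
With clues 1–4, flute is impossible for B's instrument.
That leaves oboe.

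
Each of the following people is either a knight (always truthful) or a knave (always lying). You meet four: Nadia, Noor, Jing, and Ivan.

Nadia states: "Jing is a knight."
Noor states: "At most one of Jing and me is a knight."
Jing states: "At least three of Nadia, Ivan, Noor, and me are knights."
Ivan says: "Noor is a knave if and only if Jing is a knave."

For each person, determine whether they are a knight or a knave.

Consider Nadia. Suppose Nadia is a knight.
Then no assignment of the remaining roles makes every statement match its speaker's type — contradiction.
So Nadia is a knave.
Consider Noor. Suppose Noor is a knave.
Then Noor's own statement would have to be false, but it can't be — contradiction.
So Noor is a knight.
Consider Jing. Suppose Jing is a knight.
Then Nadia's statement comes out true, contradicting Nadia being a knave.
So Jing is a knave.
With that fixed, Ivan's statement is false, so Ivan is a knave.

Nadia: knave, Noor: knight, Jing: knave, Ivan: knave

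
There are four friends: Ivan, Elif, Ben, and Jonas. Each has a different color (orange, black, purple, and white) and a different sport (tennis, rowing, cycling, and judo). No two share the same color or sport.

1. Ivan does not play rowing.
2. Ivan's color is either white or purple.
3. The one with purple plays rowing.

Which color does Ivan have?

white

With clues 1–2, black and orange are impossible for Ivan's color.
With clues 1–3, purple is impossible for Ivan's color.
That leaves white.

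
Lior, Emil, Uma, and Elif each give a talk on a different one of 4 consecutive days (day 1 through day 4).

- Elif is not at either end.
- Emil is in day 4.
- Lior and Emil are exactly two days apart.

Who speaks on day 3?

Elif

With clues 1–2, Emil is ruled out for day 3.
With clues 1–3, Lior and Uma are ruled out for day 3.
So day 3 is Elif.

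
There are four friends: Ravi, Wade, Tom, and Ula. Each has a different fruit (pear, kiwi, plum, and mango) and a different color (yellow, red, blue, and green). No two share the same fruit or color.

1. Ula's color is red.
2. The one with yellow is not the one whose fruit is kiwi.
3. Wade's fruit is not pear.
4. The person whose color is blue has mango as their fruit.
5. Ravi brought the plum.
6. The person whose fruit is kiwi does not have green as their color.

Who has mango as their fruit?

Wade

With clues 1–4, Ula is impossible for the one with fruit mango.
With clues 1–5, Ravi is impossible for the one with fruit mango.
With clues 1–6, Tom is impossible for the one with fruit mango.
That leaves Wade.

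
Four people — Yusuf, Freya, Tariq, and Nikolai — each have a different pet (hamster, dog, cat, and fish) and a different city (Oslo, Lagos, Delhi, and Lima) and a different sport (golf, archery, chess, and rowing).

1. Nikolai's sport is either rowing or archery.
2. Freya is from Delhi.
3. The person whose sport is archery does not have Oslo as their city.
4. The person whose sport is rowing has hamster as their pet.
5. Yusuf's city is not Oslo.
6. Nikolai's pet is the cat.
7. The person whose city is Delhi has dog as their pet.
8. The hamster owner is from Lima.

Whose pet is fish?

With clues 1–6, Nikolai is impossible for the one with pet fish.
With clues 1–7, Freya is impossible for the one with pet fish.
With clues 1–8, Yusuf is impossible for the one with pet fish.
That leaves Tariq.

Tariq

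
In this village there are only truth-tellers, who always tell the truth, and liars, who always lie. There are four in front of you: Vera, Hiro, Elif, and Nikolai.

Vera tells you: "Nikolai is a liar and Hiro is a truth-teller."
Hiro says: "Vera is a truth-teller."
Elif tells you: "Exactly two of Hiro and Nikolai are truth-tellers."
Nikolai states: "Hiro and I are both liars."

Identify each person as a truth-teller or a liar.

Consider Vera. Suppose Vera is a liar.
Then no assignment of the remaining roles makes every statement match its speaker's type — contradiction.
So Vera is a truth-teller.
With that fixed, Hiro's statement is true, so Hiro is a truth-teller.
With that fixed, Nikolai's statement is false, so Nikolai is a liar.
With that fixed, Elif's statement is false, so Elif is a liar.

Vera: truth-teller, Hiro: truth-teller, Elif: liar, Nikolai: liar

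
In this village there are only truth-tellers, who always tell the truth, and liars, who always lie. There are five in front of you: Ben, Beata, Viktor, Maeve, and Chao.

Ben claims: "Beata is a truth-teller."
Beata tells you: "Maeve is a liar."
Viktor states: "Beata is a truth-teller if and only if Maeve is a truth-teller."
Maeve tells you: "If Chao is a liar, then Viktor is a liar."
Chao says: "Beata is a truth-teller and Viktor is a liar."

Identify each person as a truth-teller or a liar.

Consider Ben. Suppose Ben is a truth-teller.
Then no assignment of the remaining roles makes every statement match its speaker's type — contradiction.
So Ben is a liar.
Consider Beata. Suppose Beata is a truth-teller.
Then Ben's statement comes out true, contradicting Ben being a liar.
So Beata is a liar.
With that fixed, Chao's statement is false, so Chao is a liar.
Consider Viktor. Suppose Viktor is a truth-teller.
Then no assignment of the remaining roles makes every statement match its speaker's type — contradiction.
So Viktor is a liar.
With that fixed, Maeve's statement is true, so Maeve is a truth-teller.

Ben: liar, Beata: liar, Viktor: liar, Maeve: truth-teller, Chao: liar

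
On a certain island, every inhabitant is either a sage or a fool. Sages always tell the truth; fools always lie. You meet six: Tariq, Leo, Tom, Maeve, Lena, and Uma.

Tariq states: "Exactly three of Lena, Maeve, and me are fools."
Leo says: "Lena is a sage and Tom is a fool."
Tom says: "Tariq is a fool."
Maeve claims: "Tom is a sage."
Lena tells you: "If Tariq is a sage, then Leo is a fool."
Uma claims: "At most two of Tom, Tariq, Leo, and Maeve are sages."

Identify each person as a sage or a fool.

Consider Tariq. Suppose Tariq is a sage.
Then Tariq's own statement would have to be true, but it can't be — contradiction.
So Tariq is a fool.
With that fixed, Tom's statement is true, so Tom is a sage.
With that fixed, Maeve's statement is true, so Maeve is a sage.
With that fixed, Lena's statement is true, so Lena is a sage.
With that fixed, Leo's statement is false, so Leo is a fool.
With that fixed, Uma's statement is true, so Uma is a sage.

Tariq: fool, Leo: fool, Tom: sage, Maeve: sage, Lena: sage, Uma: sage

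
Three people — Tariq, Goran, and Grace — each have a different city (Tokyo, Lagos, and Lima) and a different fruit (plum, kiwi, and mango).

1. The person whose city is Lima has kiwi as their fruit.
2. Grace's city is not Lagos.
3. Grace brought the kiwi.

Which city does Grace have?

Lima

With clues 1–2, Lagos is impossible for Grace's city.
With clues 1–3, Tokyo is impossible for Grace's city.
That leaves Lima.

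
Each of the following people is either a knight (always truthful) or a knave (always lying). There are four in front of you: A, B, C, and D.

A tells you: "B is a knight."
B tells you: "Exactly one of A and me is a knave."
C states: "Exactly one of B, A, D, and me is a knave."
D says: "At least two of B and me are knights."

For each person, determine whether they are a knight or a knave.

Consider A. Suppose A is a knight.
Then whichever role B has, B's statement has the wrong truth value — contradiction.
So A is a knave.
Consider B. Suppose B is a knight.
Then A's statement comes out true, contradicting A being a knave.
So B is a knave.
With that fixed, C's statement is false, so C is a knave.
With that fixed, D's statement is false, so D is a knave.

A: knave, B: knave, C: knave, D: knave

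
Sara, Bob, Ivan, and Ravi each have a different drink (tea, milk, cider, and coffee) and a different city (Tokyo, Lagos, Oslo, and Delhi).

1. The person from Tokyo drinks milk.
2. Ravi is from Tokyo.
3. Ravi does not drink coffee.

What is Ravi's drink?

milk

With clues 1–2, cider, coffee, and tea are impossible for Ravi's drink.
That leaves milk.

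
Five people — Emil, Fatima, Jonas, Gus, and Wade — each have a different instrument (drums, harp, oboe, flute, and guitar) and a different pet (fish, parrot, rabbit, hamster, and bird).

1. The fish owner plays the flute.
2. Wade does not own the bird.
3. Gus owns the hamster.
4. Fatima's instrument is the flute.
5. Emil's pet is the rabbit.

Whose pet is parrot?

With clues 1–3, Gus is impossible for the one with pet parrot.
With clues 1–4, Fatima is impossible for the one with pet parrot.
With clues 1–5, Emil and Jonas are impossible for the one with pet parrot.
That leaves Wade.

Wade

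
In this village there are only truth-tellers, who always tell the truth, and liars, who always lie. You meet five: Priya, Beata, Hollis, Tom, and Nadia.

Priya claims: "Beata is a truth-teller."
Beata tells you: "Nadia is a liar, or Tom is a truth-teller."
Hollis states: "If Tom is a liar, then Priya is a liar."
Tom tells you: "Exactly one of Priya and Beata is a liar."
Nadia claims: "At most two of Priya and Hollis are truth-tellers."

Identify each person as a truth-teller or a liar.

Regardless of anyone's role, Nadia's statement is true, so Nadia is a truth-teller.
Consider Priya. Suppose Priya is a truth-teller.
Then no assignment of the remaining roles makes every statement match its speaker's type — contradiction.
So Priya is a liar.
With that fixed, Hollis's statement is true, so Hollis is a truth-teller.
Consider Beata. Suppose Beata is a truth-teller.
Then Priya's statement comes out true, contradicting Priya being a liar.
So Beata is a liar.
With that fixed, Tom's statement is false, so Tom is a liar.

Priya: liar, Beata: liar, Hollis: truth-teller, Tom: liar, Nadia: truth-teller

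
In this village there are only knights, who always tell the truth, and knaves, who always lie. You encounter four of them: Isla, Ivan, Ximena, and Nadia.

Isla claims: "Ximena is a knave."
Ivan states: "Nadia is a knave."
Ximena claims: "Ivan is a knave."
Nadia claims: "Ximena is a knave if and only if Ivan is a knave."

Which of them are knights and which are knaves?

Consider Isla. Suppose Isla is a knave.
Then no assignment of the remaining roles makes every statement match its speaker's type — contradiction.
So Isla is a knight.
Consider Ivan. Suppose Ivan is a knave.
Then no assignment of the remaining roles makes every statement match its speaker's type — contradiction.
So Ivan is a knight.
With that fixed, Ximena's statement is false, so Ximena is a knave.
With that fixed, Nadia's statement is false, so Nadia is a knave.

Isla: knight, Ivan: knight, Ximena: knave, Nadia: knave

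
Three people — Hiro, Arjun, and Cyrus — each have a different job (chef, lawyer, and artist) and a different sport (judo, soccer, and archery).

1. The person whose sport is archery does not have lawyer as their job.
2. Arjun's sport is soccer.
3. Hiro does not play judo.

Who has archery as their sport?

With clues 1–2, Arjun is impossible for the one with sport archery.
With clues 1–3, Cyrus is impossible for the one with sport archery.
That leaves Hiro.

Hiro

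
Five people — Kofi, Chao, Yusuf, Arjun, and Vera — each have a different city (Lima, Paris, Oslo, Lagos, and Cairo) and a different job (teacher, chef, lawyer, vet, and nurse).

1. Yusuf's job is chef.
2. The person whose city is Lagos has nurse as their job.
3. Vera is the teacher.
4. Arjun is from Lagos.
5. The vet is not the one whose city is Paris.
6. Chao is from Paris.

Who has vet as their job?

Clue 1 rules out Yusuf for the one with job vet.
With clues 1–3, Vera is impossible for the one with job vet.
With clues 1–4, Arjun is impossible for the one with job vet.
With clues 1–6, Chao is impossible for the one with job vet.
That leaves Kofi.

Kofi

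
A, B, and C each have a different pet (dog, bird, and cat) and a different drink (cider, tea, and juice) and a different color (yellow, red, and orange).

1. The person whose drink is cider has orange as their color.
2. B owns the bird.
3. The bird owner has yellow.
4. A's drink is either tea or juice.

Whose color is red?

With clues 1–3, B is impossible for the one with color red.
With clues 1–4, C is impossible for the one with color red.
That leaves A.

A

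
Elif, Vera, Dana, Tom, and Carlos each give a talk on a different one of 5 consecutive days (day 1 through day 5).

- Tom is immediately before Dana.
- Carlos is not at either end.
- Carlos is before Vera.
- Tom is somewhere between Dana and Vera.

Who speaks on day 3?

Vera

With clues 1–4, Carlos, Dana, Elif, and Tom are ruled out for day 3.
So day 3 is Vera.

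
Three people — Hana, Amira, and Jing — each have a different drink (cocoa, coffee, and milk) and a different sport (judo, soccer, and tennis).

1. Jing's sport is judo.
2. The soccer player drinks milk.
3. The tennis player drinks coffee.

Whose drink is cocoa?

With clues 1–3, Amira and Hana are impossible for the one with drink cocoa.
That leaves Jing.

Jing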